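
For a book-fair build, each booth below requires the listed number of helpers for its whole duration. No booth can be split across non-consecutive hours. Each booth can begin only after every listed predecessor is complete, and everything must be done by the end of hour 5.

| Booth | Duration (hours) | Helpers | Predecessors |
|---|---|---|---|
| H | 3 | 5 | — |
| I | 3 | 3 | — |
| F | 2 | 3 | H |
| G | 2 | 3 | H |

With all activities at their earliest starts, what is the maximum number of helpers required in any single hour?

8

Early-start schedule: H@1, I@1, F@4, G@4.
Load per hour: hour 1: 8, hour 2: 8, hour 3: 8, hour 4: 6, hour 5: 6.
Peak is 8.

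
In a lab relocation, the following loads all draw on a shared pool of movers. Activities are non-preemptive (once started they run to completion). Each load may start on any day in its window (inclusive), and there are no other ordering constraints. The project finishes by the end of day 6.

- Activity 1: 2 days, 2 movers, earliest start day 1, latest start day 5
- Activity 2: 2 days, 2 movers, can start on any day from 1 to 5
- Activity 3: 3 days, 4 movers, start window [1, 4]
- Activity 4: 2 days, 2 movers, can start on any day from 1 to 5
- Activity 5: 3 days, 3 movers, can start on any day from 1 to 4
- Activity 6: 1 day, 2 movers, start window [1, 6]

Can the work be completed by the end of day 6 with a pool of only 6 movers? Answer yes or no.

The minimum achievable peak is 7; 6 < 7, so no feasible schedule stays within the cap.

no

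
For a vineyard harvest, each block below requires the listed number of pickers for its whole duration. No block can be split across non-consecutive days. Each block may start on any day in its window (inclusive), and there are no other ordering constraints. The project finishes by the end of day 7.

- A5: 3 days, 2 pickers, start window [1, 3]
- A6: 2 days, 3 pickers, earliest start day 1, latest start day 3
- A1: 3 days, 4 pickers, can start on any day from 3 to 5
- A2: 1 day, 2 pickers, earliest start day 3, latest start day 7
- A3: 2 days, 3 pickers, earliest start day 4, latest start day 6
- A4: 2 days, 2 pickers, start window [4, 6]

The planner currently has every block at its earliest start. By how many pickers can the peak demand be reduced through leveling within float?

Early-start peak: d1:5  d2:5  d3:8  d4:9  d5:9  d6:0  d7:0 ⇒ 9.
Leveled (A5@1, A6@1, A1@3, A2@4, A3@6, A4@5): d1:5  d2:5  d3:6  d4:6  d5:6  d6:5  d7:3 ⇒ 6.
Reduction 9 − 6 = 3.

3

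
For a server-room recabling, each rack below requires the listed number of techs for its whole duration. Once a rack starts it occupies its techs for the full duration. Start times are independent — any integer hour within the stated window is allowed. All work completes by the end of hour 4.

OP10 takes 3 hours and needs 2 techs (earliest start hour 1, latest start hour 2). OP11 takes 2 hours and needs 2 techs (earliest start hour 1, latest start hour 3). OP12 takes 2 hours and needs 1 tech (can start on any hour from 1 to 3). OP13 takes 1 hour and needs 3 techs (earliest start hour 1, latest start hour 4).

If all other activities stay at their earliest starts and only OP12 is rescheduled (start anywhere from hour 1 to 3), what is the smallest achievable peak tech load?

OP12@1: h1:8  h2:5  h3:2  h4:0 → peak 8
OP12@2: h1:7  h2:5  h3:3  h4:0 → peak 7
OP12@3: h1:7  h2:4  h3:3  h4:1 → peak 7
Best is OP12@2, peak 7.

7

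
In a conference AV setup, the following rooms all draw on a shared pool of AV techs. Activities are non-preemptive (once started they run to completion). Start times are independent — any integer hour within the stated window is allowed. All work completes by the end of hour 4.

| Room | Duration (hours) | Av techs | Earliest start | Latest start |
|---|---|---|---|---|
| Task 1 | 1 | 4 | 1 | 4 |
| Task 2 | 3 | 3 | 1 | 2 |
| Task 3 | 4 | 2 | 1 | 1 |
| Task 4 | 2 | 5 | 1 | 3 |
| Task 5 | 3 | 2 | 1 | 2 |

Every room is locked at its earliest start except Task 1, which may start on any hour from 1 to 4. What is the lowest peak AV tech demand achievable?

12

Task 1@1: h1:16  h2:12  h3:7  h4:2 → peak 16
Task 1@2: h1:12  h2:16  h3:7  h4:2 → peak 16
Task 1@3: h1:12  h2:12  h3:11  h4:2 → peak 12
Task 1@4: h1:12  h2:12  h3:7  h4:6 → peak 12
Best is Task 1@3, peak 12.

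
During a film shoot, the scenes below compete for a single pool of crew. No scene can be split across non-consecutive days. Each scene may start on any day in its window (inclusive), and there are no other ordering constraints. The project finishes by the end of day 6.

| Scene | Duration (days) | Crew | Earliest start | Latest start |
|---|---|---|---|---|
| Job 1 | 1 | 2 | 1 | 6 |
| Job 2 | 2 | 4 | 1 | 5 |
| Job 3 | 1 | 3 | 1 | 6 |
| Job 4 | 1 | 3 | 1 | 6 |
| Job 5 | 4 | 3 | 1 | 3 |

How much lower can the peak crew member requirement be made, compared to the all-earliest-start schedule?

9

Early-start peak: d1:15  d2:7  d3:3  d4:3  d5:0  d6:0 ⇒ 15.
Leveled (Job 1@1, Job 2@1, Job 3@3, Job 4@4, Job 5@3): d1:6  d2:4  d3:6  d4:6  d5:3  d6:3 ⇒ 6.
Reduction 15 − 6 = 9.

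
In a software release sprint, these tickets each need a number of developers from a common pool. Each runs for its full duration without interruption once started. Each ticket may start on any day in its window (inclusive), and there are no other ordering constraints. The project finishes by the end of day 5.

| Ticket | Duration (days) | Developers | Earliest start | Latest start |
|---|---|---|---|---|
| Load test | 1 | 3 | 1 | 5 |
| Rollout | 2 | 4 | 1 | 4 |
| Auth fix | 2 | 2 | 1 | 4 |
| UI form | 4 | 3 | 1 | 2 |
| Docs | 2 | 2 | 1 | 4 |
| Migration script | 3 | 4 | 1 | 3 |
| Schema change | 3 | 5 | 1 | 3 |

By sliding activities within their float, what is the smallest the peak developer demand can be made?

12

Early-start (Load test@1, Rollout@1, Auth fix@1, UI form@1, Docs@1, Migration script@1, Schema change@1) gives peak 23: d1:23  d2:20  d3:12  d4:3  d5:0.
Shift UI form→2, Migration script→3, Schema change→3.
Schedule Load test@1, Rollout@1, Auth fix@1, UI form@2, Docs@1, Migration script@3, Schema change@3: d1:11  d2:11  d3:12  d4:12  d5:12 — peak 12.
Total developer-days = 58 over 5 days ⇒ peak ≥ ⌈58/5⌉ = 12, so 12 is optimal.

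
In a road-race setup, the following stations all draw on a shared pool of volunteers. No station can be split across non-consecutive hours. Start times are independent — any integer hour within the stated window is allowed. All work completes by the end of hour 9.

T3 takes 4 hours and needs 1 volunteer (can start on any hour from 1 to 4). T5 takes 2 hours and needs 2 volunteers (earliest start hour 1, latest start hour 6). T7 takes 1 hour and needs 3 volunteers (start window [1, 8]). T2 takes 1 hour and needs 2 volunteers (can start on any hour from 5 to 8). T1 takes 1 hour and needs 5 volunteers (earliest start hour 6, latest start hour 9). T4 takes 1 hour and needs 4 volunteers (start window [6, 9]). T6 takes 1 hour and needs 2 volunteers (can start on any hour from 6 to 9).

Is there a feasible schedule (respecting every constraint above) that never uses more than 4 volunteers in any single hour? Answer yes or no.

no

The minimum achievable peak is 5; 4 < 5, so no feasible schedule stays within the cap.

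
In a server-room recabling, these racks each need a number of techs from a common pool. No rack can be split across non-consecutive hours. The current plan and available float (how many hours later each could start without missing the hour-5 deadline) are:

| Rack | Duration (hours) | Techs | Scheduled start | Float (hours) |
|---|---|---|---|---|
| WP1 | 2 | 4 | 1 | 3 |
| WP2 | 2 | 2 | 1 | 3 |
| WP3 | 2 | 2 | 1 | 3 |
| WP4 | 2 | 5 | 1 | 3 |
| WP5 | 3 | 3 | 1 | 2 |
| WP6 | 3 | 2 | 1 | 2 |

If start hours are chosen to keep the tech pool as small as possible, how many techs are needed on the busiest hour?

9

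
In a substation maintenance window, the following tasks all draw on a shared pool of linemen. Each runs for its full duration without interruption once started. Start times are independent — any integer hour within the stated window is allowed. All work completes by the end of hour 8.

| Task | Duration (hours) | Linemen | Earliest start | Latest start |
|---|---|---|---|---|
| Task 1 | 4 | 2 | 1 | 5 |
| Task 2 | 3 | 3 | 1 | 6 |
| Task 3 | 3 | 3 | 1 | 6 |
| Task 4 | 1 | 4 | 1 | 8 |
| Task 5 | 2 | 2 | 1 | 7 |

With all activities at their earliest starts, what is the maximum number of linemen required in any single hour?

Early-start schedule: Task 1@1, Task 2@1, Task 3@1, Task 4@1, Task 5@1.
Load per hour: hour 1: 14, hour 2: 10, hour 3: 8, hour 4: 2, hour 5: 0, hour 6: 0, hour 7: 0, hour 8: 0.
Peak is 14.

14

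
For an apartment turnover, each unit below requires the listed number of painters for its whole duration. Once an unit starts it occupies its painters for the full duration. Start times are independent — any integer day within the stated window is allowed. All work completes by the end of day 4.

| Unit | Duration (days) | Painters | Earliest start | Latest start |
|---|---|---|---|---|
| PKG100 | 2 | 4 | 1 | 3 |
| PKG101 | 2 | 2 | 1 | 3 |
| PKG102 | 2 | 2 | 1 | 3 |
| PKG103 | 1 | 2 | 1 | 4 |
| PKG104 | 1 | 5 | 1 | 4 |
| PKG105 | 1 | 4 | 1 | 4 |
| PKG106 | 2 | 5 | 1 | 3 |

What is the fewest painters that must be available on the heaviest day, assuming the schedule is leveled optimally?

Early-start (PKG100@1, PKG101@1, PKG102@1, PKG103@1, PKG104@1, PKG105@1, PKG106@1) gives peak 24: d1:24  d2:13  d3:0  d4:0.
Shift PKG104→3, PKG105→4, PKG106→3.
Schedule PKG100@1, PKG101@1, PKG102@1, PKG103@1, PKG104@3, PKG105@4, PKG106@3: d1:10  d2:8  d3:10  d4:9 — peak 10.
Total painter-days = 37 over 4 days ⇒ peak ≥ ⌈37/4⌉ = 10, so 10 is optimal.

10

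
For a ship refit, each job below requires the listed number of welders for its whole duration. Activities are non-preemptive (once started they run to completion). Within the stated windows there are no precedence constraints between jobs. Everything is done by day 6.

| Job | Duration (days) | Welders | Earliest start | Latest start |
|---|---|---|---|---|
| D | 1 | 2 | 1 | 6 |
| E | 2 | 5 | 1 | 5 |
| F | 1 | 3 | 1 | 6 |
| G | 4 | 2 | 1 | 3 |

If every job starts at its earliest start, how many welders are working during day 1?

12

At early start, day 1 has: D, E, F, G.
Demand: 2 + 5 + 3 + 2 = 12.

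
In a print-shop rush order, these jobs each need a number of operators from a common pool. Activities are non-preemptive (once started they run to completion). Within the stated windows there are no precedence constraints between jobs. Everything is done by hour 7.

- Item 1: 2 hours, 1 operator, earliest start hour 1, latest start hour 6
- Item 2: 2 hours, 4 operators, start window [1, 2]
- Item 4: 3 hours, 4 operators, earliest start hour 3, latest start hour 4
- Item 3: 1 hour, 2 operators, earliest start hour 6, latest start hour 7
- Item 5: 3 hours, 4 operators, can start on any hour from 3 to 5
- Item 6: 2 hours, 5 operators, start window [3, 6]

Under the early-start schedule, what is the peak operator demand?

13

Early-start schedule: Item 1@1, Item 2@1, Item 4@3, Item 3@6, Item 5@3, Item 6@3.
Load per hour: hour 1: 5, hour 2: 5, hour 3: 13, hour 4: 13, hour 5: 8, hour 6: 2, hour 7: 0.
Peak is 13.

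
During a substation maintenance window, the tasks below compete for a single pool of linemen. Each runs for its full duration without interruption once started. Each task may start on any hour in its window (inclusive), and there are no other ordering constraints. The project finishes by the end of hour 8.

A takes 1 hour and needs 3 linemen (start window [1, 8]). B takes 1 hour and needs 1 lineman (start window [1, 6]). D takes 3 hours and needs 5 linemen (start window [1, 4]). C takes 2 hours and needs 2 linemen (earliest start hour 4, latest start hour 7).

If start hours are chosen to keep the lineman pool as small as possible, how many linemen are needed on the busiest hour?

5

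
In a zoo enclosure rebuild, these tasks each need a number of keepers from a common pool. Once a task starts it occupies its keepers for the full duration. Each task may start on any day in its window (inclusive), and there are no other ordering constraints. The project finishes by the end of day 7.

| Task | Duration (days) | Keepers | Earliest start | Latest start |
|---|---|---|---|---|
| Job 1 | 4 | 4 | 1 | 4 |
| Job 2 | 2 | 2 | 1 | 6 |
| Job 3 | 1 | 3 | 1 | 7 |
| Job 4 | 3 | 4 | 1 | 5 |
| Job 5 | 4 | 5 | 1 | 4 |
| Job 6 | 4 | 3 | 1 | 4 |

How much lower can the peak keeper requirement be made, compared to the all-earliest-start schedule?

Early-start peak: d1:21  d2:18  d3:16  d4:12  d5:0  d6:0  d7:0 ⇒ 21.
Leveled (Job 1@1, Job 2@1, Job 3@1, Job 4@5, Job 5@2, Job 6@3): d1:9  d2:11  d3:12  d4:12  d5:12  d6:7  d7:4 ⇒ 12.
Reduction 21 − 12 = 9.

9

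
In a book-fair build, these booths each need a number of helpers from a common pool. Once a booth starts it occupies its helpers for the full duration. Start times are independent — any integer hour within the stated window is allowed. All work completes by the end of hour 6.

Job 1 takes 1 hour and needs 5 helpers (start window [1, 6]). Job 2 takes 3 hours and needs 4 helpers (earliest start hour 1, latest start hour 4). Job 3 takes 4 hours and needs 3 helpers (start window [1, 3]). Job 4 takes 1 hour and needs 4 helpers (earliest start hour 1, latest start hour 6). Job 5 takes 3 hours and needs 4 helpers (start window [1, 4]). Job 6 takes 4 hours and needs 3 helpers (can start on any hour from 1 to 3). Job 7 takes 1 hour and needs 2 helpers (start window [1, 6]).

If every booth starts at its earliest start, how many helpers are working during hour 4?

At early start, hour 4 has: Job 3, Job 6.
Demand: 3 + 3 = 6.

6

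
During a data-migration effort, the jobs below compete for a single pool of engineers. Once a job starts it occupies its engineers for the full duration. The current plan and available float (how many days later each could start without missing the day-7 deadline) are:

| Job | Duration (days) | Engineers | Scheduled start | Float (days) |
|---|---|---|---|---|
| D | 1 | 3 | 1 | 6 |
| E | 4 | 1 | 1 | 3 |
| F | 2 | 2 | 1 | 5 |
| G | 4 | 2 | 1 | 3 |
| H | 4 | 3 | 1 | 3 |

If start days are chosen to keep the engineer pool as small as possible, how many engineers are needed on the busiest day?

Early-start (D@1, E@1, F@1, G@1, H@1) gives peak 11: d1:11  d2:8  d3:6  d4:6  d5:0  d6:0  d7:0.
Shift G→2, H→3.
Schedule D@1, E@1, F@1, G@2, H@3: d1:6  d2:5  d3:6  d4:6  d5:5  d6:3  d7:0 — peak 6.

6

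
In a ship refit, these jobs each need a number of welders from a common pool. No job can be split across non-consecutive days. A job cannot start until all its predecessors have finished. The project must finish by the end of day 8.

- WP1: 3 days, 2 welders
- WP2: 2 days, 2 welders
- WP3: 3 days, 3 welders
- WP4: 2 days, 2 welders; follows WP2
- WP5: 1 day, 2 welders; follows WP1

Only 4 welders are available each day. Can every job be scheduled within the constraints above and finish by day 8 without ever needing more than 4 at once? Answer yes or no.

Schedule WP1@1, WP2@1, WP3@4, WP4@7, WP5@7: d1:4  d2:4  d3:2  d4:3  d5:3  d6:3  d7:4  d8:2 — peak 4 ≤ 4.

yes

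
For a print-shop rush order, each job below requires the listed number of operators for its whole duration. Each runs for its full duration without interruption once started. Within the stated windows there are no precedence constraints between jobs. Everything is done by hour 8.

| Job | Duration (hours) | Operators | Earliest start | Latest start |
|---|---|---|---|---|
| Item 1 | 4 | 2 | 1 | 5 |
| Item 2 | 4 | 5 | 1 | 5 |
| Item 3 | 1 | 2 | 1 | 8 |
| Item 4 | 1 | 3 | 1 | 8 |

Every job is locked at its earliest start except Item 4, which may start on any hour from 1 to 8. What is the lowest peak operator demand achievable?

9

Item 4@1: h1:12  h2:7  h3:7  h4:7  h5:0  h6:0  h7:0  h8:0 → peak 12
Item 4@2: h1:9  h2:10  h3:7  h4:7  h5:0  h6:0  h7:0  h8:0 → peak 10
Item 4@3: h1:9  h2:7  h3:10  h4:7  h5:0  h6:0  h7:0  h8:0 → peak 10
Item 4@4: h1:9  h2:7  h3:7  h4:10  h5:0  h6:0  h7:0  h8:0 → peak 10
Item 4@5: h1:9  h2:7  h3:7  h4:7  h5:3  h6:0  h7:0  h8:0 → peak 9
Item 4@6: h1:9  h2:7  h3:7  h4:7  h5:0  h6:3  h7:0  h8:0 → peak 9
Item 4@7: h1:9  h2:7  h3:7  h4:7  h5:0  h6:0  h7:3  h8:0 → peak 9
Item 4@8: h1:9  h2:7  h3:7  h4:7  h5:0  h6:0  h7:0  h8:3 → peak 9
Best is Item 4@5, peak 9.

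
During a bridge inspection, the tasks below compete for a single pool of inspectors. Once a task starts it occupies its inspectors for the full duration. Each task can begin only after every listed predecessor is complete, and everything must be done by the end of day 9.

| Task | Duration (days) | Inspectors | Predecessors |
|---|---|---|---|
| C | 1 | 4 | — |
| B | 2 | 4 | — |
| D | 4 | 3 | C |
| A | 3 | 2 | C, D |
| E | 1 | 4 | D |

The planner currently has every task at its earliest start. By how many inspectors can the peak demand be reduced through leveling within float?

2

Early-start peak: d1:8  d2:7  d3:3  d4:3  d5:3  d6:6  d7:2  d8:2  d9:0 ⇒ 8.
Leveled (C@1, B@6, D@2, A@6, E@8): d1:4  d2:3  d3:3  d4:3  d5:3  d6:6  d7:6  d8:6  d9:0 ⇒ 6.
Reduction 8 − 6 = 2.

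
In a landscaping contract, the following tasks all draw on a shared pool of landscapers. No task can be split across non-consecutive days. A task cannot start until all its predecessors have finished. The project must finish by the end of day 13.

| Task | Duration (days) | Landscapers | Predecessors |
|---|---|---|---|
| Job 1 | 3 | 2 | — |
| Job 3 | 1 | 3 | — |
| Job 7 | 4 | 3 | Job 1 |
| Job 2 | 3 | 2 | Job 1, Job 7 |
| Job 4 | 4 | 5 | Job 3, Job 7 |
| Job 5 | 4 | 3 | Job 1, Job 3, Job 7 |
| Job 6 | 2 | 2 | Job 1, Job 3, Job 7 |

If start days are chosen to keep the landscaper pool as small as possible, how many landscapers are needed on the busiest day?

10

Early-start (Job 1@1, Job 3@1, Job 7@4, Job 2@8, Job 4@8, Job 5@8, Job 6@8) gives peak 12: d1:5  d2:2  d3:2  d4:3  d5:3  d6:3  d7:3  d8:12  d9:12  d10:10  d11:8  d12:0  d13:0.
Shift Job 6→11.
Schedule Job 1@1, Job 3@1, Job 7@4, Job 2@8, Job 4@8, Job 5@8, Job 6@11: d1:5  d2:2  d3:2  d4:3  d5:3  d6:3  d7:3  d8:10  d9:10  d10:10  d11:10  d12:2  d13:0 — peak 10.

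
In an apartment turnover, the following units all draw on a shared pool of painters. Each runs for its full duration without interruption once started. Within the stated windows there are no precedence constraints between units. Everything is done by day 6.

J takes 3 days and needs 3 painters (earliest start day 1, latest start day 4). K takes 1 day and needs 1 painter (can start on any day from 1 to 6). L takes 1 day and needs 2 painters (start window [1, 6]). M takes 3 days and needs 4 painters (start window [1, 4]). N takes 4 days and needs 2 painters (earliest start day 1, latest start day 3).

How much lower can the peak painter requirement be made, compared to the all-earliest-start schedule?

6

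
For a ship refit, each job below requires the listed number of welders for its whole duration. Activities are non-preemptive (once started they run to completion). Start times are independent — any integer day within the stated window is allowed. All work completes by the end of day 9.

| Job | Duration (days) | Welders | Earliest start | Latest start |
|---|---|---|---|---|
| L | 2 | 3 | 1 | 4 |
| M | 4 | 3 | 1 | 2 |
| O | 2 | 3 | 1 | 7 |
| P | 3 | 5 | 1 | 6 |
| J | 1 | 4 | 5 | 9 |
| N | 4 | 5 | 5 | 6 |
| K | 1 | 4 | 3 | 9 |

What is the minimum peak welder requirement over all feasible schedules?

8

Early-start (L@1, M@1, O@1, P@1, J@5, N@5, K@3) gives peak 14: d1:14  d2:14  d3:12  d4:3  d5:9  d6:5  d7:5  d8:5  d9:0.
Shift L→4, O→6, J→9, K→9.
Schedule L@4, M@1, O@6, P@1, J@9, N@5, K@9: d1:8  d2:8  d3:8  d4:6  d5:8  d6:8  d7:8  d8:5  d9:8 — peak 8.
Total welder-days = 67 over 9 days ⇒ peak ≥ ⌈67/9⌉ = 8, so 8 is optimal.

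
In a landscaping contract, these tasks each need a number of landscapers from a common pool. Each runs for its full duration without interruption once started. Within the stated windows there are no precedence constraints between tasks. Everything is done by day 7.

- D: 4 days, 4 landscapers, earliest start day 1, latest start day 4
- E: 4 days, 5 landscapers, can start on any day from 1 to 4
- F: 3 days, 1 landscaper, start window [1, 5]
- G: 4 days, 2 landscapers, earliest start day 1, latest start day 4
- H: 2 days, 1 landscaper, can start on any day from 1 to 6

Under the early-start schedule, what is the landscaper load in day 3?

12

At early start, day 3 has: D, E, F, G.
Demand: 4 + 5 + 1 + 2 = 12.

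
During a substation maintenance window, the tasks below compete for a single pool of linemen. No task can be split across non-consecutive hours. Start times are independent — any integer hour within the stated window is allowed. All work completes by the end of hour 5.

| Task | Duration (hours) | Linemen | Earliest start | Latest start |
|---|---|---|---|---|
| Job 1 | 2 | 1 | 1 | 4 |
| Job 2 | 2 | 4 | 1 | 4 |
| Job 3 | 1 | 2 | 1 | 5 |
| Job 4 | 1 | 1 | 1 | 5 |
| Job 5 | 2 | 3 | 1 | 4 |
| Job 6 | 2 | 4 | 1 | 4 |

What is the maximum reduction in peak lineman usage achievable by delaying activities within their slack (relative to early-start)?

Early-start peak: h1:15  h2:12  h3:0  h4:0  h5:0 ⇒ 15.
Leveled (Job 1@1, Job 2@1, Job 3@1, Job 4@2, Job 5@3, Job 6@3): h1:7  h2:6  h3:7  h4:7  h5:0 ⇒ 7.
Reduction 15 − 7 = 8.

8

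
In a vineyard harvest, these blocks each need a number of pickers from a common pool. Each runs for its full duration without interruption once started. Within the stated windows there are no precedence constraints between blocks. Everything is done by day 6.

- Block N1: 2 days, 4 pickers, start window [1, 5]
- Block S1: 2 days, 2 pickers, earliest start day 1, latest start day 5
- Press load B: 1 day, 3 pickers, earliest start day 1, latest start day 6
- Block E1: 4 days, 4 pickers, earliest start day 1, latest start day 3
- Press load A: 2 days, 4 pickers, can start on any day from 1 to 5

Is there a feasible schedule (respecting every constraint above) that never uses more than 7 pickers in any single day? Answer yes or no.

The minimum achievable peak is 8; 7 < 8, so no feasible schedule stays within the cap.

no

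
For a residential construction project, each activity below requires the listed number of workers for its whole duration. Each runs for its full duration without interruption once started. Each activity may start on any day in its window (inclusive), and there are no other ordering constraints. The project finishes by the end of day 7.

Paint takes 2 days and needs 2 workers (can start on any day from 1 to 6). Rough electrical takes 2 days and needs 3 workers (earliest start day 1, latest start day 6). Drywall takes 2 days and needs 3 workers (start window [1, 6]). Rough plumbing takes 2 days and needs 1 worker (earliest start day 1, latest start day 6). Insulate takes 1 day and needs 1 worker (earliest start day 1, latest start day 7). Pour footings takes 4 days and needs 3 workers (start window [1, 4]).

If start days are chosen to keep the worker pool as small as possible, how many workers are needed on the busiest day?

6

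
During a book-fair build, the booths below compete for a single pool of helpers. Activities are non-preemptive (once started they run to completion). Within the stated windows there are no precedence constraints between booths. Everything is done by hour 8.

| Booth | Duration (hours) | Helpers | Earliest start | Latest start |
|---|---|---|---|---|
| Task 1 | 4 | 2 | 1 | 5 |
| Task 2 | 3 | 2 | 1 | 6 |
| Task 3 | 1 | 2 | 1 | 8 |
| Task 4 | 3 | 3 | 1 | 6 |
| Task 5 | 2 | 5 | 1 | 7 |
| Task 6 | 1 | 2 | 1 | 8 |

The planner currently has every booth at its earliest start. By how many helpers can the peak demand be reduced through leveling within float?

11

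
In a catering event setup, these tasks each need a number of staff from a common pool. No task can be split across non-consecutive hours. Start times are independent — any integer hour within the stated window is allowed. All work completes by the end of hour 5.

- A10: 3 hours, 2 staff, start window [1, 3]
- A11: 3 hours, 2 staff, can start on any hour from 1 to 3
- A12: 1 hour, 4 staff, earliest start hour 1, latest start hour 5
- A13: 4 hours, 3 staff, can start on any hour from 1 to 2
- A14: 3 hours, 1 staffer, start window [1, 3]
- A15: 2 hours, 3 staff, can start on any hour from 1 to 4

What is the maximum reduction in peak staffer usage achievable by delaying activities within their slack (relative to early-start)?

Early-start peak: h1:15  h2:11  h3:8  h4:3  h5:0 ⇒ 15.
Leveled (A10@1, A11@1, A12@1, A13@2, A14@2, A15@4): h1:8  h2:8  h3:8  h4:7  h5:6 ⇒ 8.
Reduction 15 − 8 = 7.

7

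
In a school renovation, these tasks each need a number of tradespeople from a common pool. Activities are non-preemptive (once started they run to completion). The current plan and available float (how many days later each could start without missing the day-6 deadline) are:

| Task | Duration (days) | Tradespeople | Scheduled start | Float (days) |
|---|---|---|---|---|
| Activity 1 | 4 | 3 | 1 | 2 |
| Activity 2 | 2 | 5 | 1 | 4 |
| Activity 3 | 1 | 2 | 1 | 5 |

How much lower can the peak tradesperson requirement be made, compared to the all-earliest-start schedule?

5

Early-start peak: d1:10  d2:8  d3:3  d4:3  d5:0  d6:0 ⇒ 10.
Leveled (Activity 1@1, Activity 2@5, Activity 3@1): d1:5  d2:3  d3:3  d4:3  d5:5  d6:5 ⇒ 5.
Reduction 10 − 5 = 5.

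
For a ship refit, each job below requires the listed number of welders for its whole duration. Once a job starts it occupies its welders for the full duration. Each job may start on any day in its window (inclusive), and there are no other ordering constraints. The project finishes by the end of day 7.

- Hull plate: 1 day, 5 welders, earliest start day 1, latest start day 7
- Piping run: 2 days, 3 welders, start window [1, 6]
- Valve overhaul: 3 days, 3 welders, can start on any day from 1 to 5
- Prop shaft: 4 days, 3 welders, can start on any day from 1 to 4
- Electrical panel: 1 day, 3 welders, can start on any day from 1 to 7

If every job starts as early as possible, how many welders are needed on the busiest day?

17

Early-start schedule: Hull plate@1, Piping run@1, Valve overhaul@1, Prop shaft@1, Electrical panel@1.
Load per day: day 1: 17, day 2: 9, day 3: 6, day 4: 3, day 5: 0, day 6: 0, day 7: 0.
Peak is 17.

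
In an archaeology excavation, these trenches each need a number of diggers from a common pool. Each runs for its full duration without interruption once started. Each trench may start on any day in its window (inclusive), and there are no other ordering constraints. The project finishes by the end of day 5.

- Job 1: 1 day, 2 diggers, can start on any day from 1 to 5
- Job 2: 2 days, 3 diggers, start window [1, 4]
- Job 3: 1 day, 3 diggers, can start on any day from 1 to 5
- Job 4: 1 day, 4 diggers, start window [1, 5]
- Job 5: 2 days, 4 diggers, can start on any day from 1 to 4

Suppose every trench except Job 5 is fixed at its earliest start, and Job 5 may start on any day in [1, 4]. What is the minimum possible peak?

12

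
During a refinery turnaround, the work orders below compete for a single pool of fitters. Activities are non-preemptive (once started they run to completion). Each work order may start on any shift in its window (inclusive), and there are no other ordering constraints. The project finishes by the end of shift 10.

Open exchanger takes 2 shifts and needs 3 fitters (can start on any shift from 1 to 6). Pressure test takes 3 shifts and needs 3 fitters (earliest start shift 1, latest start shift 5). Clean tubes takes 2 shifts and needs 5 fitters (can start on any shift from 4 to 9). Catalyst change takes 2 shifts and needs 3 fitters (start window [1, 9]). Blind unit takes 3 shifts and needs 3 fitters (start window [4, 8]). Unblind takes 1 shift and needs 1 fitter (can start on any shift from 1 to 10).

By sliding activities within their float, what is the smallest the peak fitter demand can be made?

6

Early-start (Open exchanger@1, Pressure test@1, Clean tubes@4, Catalyst change@1, Blind unit@4, Unblind@1) gives peak 10: s1:10  s2:9  s3:3  s4:8  s5:8  s6:3  s7:0  s8:0  s9:0  s10:0.
Shift Catalyst change→6, Blind unit→6, Unblind→3.
Schedule Open exchanger@1, Pressure test@1, Clean tubes@4, Catalyst change@6, Blind unit@6, Unblind@3: s1:6  s2:6  s3:4  s4:5  s5:5  s6:6  s7:6  s8:3  s9:0  s10:0 — peak 6.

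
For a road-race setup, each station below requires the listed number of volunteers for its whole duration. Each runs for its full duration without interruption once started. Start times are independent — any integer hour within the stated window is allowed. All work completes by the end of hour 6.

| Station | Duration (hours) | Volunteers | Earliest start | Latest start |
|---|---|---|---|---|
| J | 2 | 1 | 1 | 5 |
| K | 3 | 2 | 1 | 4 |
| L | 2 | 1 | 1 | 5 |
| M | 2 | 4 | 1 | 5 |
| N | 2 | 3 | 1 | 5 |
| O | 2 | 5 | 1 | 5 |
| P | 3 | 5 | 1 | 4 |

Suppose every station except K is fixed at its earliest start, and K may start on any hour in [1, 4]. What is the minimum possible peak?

K@1: h1:21  h2:21  h3:7  h4:0  h5:0  h6:0 → peak 21
K@2: h1:19  h2:21  h3:7  h4:2  h5:0  h6:0 → peak 21
K@3: h1:19  h2:19  h3:7  h4:2  h5:2  h6:0 → peak 19
K@4: h1:19  h2:19  h3:5  h4:2  h5:2  h6:2 → peak 19
Best is K@3, peak 19.

19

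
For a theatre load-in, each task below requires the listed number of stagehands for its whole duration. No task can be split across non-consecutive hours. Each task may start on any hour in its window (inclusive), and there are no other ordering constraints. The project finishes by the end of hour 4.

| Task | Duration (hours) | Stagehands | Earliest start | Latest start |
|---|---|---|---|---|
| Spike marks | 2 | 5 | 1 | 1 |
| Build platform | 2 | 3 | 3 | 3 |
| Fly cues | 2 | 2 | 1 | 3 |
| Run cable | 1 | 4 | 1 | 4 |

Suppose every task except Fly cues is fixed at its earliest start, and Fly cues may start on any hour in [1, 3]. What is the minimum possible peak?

9

Fly cues@1: h1:11  h2:7  h3:3  h4:3 → peak 11
Fly cues@2: h1:9  h2:7  h3:5  h4:3 → peak 9
Fly cues@3: h1:9  h2:5  h3:5  h4:5 → peak 9
Best is Fly cues@2, peak 9.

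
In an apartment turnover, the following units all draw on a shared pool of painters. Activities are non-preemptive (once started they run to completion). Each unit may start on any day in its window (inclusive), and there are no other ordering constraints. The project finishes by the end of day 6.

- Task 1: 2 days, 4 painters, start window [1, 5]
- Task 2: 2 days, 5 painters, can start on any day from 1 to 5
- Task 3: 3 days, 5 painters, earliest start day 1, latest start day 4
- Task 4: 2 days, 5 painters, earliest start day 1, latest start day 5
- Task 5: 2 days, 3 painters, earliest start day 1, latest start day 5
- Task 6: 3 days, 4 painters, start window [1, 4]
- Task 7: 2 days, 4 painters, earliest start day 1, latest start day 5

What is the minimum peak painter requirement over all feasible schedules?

Early-start (Task 1@1, Task 2@1, Task 3@1, Task 4@1, Task 5@1, Task 6@1, Task 7@1) gives peak 30: d1:30  d2:30  d3:9  d4:0  d5:0  d6:0.
Shift Task 3→3, Task 4→5, Task 5→4, Task 7→3.
Schedule Task 1@1, Task 2@1, Task 3@3, Task 4@5, Task 5@4, Task 6@1, Task 7@3: d1:13  d2:13  d3:13  d4:12  d5:13  d6:5 — peak 13.

13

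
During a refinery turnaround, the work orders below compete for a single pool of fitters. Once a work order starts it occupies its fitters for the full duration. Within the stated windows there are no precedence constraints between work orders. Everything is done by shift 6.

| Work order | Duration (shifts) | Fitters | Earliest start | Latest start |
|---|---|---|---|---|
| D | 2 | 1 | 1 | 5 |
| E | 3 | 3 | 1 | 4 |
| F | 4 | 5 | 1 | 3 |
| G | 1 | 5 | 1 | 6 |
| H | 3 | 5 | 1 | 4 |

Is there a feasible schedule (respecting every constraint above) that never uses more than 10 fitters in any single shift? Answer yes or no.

yes

Schedule D@1, E@1, F@1, G@5, H@4: s1:9  s2:9  s3:8  s4:10  s5:10  s6:5 — peak 10 ≤ 10.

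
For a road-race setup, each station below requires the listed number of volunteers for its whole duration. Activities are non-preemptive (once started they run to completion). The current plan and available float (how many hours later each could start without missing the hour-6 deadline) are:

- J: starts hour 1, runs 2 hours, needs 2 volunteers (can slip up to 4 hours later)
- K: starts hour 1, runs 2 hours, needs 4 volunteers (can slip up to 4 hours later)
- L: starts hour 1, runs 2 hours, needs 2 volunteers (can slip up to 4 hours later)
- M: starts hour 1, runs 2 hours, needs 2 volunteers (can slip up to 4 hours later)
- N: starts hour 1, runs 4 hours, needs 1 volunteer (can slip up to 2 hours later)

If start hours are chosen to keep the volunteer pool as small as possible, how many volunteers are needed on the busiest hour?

Early-start (J@1, K@1, L@1, M@1, N@1) gives peak 11: h1:11  h2:11  h3:1  h4:1  h5:0  h6:0.
Shift K→3, M→5.
Schedule J@1, K@3, L@1, M@5, N@1: h1:5  h2:5  h3:5  h4:5  h5:2  h6:2 — peak 5.

5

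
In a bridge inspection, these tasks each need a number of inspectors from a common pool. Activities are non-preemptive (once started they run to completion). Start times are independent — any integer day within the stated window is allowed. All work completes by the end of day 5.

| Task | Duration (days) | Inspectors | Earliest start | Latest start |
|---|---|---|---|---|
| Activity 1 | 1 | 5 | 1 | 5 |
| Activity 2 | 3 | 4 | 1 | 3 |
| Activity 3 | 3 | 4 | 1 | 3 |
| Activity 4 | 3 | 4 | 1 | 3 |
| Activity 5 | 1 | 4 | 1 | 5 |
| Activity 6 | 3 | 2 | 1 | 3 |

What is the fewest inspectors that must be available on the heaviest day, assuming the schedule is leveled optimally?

14

Early-start (Activity 1@1, Activity 2@1, Activity 3@1, Activity 4@1, Activity 5@1, Activity 6@1) gives peak 23: d1:23  d2:14  d3:14  d4:0  d5:0.
Shift Activity 4→2, Activity 5→4, Activity 6→2.
Schedule Activity 1@1, Activity 2@1, Activity 3@1, Activity 4@2, Activity 5@4, Activity 6@2: d1:13  d2:14  d3:14  d4:10  d5:0 — peak 14.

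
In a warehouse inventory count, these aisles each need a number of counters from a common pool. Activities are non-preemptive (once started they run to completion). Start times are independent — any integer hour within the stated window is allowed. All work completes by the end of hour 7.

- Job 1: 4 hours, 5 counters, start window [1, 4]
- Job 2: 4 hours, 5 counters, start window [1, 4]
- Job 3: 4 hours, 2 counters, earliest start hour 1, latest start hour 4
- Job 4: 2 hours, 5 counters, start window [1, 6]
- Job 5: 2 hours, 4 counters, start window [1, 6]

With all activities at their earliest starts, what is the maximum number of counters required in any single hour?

21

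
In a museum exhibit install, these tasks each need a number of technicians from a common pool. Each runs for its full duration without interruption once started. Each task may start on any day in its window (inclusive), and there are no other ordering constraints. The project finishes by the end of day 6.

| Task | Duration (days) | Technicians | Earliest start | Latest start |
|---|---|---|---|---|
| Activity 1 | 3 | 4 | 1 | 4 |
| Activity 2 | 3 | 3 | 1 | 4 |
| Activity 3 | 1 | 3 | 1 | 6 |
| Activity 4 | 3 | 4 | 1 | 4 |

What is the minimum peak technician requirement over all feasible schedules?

Early-start (Activity 1@1, Activity 2@1, Activity 3@1, Activity 4@1) gives peak 14: d1:14  d2:11  d3:11  d4:0  d5:0  d6:0.
Shift Activity 3→4, Activity 4→4.
Schedule Activity 1@1, Activity 2@1, Activity 3@4, Activity 4@4: d1:7  d2:7  d3:7  d4:7  d5:4  d6:4 — peak 7.

7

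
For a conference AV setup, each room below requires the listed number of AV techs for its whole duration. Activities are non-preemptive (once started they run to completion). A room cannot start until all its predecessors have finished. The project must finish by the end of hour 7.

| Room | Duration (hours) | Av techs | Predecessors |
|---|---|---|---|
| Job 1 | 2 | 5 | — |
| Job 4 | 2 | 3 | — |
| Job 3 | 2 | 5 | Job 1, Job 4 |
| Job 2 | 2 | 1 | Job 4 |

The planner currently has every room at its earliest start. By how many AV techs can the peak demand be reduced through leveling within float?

Early-start peak: h1:8  h2:8  h3:6  h4:6  h5:0  h6:0  h7:0 ⇒ 8.
Leveled (Job 1@1, Job 4@3, Job 3@5, Job 2@5): h1:5  h2:5  h3:3  h4:3  h5:6  h6:6  h7:0 ⇒ 6.
Reduction 8 − 6 = 2.

2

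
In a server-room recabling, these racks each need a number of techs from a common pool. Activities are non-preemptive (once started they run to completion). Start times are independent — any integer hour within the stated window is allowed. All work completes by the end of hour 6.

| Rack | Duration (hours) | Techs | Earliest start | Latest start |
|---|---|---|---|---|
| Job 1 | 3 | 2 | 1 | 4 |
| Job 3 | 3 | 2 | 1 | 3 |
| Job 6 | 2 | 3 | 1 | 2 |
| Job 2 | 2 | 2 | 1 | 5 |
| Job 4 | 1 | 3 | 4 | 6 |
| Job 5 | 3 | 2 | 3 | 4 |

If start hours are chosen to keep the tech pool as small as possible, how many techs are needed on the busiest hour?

Early-start (Job 1@1, Job 3@1, Job 6@1, Job 2@1, Job 4@4, Job 5@3) gives peak 9: h1:9  h2:9  h3:6  h4:5  h5:2  h6:0.
Shift Job 3→3, Job 2→3, Job 4→6, Job 5→4.
Schedule Job 1@1, Job 3@3, Job 6@1, Job 2@3, Job 4@6, Job 5@4: h1:5  h2:5  h3:6  h4:6  h5:4  h6:5 — peak 6.
Total tech-hours = 31 over 6 hours ⇒ peak ≥ ⌈31/6⌉ = 6, so 6 is optimal.

6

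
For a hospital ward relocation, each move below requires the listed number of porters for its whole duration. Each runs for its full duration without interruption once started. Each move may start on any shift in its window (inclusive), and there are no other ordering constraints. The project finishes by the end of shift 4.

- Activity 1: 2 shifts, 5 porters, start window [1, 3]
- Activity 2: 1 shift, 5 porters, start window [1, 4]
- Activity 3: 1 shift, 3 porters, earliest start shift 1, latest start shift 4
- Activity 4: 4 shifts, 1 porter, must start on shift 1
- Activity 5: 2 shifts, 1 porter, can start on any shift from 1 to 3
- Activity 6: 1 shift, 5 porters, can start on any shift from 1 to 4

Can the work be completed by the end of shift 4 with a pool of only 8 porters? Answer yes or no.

no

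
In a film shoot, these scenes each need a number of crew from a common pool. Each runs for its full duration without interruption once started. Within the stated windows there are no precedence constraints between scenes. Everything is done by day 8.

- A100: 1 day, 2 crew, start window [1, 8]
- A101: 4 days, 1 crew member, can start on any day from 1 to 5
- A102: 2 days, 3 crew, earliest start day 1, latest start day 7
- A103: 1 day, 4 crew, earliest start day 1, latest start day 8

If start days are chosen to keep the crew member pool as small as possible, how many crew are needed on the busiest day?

4

Early-start (A100@1, A101@1, A102@1, A103@1) gives peak 10: d1:10  d2:4  d3:1  d4:1  d5:0  d6:0  d7:0  d8:0.
Shift A102→2, A103→5.
Schedule A100@1, A101@1, A102@2, A103@5: d1:3  d2:4  d3:4  d4:1  d5:4  d6:0  d7:0  d8:0 — peak 4.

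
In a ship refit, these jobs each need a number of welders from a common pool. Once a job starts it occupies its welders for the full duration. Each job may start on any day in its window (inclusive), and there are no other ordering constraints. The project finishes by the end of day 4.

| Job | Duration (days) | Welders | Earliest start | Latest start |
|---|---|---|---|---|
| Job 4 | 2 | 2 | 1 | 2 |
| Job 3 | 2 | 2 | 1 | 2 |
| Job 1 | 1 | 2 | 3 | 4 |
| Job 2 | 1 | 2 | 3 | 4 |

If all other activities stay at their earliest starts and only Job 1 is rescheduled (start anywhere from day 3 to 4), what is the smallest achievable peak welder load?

Job 1@3: d1:4  d2:4  d3:4  d4:0 → peak 4
Job 1@4: d1:4  d2:4  d3:2  d4:2 → peak 4
Best is Job 1@3, peak 4.

4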